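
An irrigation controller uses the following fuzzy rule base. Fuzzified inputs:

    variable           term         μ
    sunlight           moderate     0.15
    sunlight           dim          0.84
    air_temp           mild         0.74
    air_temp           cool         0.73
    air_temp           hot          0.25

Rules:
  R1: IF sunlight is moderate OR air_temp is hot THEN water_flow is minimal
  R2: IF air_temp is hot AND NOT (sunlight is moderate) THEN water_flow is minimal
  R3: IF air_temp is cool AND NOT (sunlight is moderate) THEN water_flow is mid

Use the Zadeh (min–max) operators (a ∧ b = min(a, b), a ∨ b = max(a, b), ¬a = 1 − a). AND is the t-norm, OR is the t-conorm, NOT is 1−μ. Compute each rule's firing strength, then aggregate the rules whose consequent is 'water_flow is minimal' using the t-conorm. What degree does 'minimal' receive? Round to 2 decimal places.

0.25

R1: moderate=0.15, hot=0.25; OR[max(a, b)] → w = 0.25
R2: hot=0.25, ¬moderate=1−0.15=0.85; AND[min(a, b)] → w = 0.25
R3: cool=0.73, ¬moderate=1−0.15=0.85; AND[min(a, b)] → w = 0.73
Rules with consequent 'minimal': {R1, R2} → strengths 0.25, 0.25
Aggregate via t-conorm [max(a, b)]: 0.25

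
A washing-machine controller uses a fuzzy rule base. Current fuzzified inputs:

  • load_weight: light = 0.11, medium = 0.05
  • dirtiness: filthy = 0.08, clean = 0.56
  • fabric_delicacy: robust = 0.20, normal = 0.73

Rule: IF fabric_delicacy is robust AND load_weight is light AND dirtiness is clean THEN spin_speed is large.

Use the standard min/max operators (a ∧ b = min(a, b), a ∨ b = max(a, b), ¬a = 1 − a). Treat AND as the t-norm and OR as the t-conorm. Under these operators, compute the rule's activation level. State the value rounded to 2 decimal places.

0.11

firing strength: robust=0.20, light=0.11, clean=0.56; AND[min(a, b)] → w = 0.11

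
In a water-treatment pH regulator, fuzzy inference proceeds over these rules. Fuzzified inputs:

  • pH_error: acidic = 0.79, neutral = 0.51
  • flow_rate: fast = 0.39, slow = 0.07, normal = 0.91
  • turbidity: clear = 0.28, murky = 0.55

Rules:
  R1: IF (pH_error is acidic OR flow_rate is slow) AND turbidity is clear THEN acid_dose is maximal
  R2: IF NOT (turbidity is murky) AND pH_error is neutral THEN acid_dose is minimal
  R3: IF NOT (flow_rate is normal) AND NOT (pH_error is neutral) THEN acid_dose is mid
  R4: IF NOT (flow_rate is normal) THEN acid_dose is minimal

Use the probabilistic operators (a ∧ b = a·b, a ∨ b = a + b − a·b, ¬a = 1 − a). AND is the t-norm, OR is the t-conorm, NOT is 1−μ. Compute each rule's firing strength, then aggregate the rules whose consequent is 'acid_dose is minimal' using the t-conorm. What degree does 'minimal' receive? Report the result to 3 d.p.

R1: (acidic=0.79 OR slow=0.07) = 0.8047; AND[a·b] with clear=0.28 → w = 0.2253
R2: ¬murky=1−0.55=0.45, neutral=0.51; AND[a·b] → w = 0.2295
R3: ¬normal=1−0.91=0.09, ¬neutral=1−0.51=0.49; AND[a·b] → w = 0.0441
R4: ¬normal=1−0.91=0.09 → w = 0.0900
Rules with consequent 'minimal': {R2, R4} → strengths 0.2295, 0.0900
Aggregate via t-conorm [a + b − a·b]: 0.2988

0.299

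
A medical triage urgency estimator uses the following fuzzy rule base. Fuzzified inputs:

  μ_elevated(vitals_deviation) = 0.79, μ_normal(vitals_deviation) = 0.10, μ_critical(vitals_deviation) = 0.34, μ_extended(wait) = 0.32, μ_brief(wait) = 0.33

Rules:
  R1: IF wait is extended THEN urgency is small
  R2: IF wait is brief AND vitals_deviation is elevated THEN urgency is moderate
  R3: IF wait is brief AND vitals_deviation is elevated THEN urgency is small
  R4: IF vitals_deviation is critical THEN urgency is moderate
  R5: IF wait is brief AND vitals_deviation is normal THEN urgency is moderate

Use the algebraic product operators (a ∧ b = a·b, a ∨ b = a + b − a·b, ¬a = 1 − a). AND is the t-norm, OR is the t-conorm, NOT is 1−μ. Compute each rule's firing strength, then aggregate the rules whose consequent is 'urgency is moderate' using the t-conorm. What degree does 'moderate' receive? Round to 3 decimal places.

0.528

R1: extended=0.32 → w = 0.3200
R2: brief=0.33, elevated=0.79; AND[a·b] → w = 0.2607
R3: brief=0.33, elevated=0.79; AND[a·b] → w = 0.2607
R4: critical=0.34 → w = 0.3400
R5: brief=0.33, normal=0.10; AND[a·b] → w = 0.0330
Rules with consequent 'moderate': {R2, R4, R5} → strengths 0.2607, 0.3400, 0.0330
Aggregate via t-conorm [a + b − a·b]: 0.5282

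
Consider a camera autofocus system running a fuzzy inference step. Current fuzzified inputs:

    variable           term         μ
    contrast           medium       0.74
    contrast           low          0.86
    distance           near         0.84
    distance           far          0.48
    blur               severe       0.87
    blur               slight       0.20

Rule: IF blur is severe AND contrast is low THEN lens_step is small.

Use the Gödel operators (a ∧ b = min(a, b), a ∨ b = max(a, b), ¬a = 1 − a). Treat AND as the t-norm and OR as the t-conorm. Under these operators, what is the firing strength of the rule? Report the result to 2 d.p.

0.86

firing strength: severe=0.87, low=0.86; AND[min(a, b)] → w = 0.86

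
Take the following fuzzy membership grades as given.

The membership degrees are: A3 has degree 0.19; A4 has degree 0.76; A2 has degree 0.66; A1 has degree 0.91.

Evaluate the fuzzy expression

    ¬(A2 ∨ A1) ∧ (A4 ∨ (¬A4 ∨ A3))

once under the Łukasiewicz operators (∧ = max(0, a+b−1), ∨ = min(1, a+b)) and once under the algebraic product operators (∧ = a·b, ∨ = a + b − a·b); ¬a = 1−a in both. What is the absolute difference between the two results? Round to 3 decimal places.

Under Łukasiewicz:
  A2 ∨ A1 = min(1, a+b) on (0.66, 0.91) = 1.00
  ¬(A2 ∨ A1) = 1 − 1.00 = 0.00
  ¬A4 = 1 − 0.76 = 0.24
  ¬A4 ∨ A3 = min(1, a+b) on (0.24, 0.19) = 0.43
  A4 ∨ (¬A4 ∨ A3) = min(1, a+b) on (0.76, 0.43) = 1.00
  ¬(A2 ∨ A1) ∧ (A4 ∨ (¬A4 ∨ A3)) = max(0, a+b−1) on (0.00, 1.00) = 0.00
  → value = 0.0000
Under algebraic product:
  A2 ∨ A1 = a + b − a·b on (0.6600, 0.9100) = 0.9694
  ¬(A2 ∨ A1) = 1 − 0.9694 = 0.0306
  ¬A4 = 1 − 0.7600 = 0.2400
  ¬A4 ∨ A3 = a + b − a·b on (0.2400, 0.1900) = 0.3844
  A4 ∨ (¬A4 ∨ A3) = a + b − a·b on (0.7600, 0.3844) = 0.8523
  ¬(A2 ∨ A1) ∧ (A4 ∨ (¬A4 ∨ A3)) = a·b on (0.0306, 0.8523) = 0.0261
  → value = 0.0261
|0.0000 − 0.0261| = 0.026

0.026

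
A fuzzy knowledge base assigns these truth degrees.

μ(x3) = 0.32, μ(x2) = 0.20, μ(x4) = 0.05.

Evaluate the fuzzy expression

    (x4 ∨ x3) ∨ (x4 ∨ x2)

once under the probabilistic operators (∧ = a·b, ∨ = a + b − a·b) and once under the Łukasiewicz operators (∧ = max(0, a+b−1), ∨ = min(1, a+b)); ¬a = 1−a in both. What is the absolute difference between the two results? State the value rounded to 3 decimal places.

0.111

Under probabilistic:
  x4 ∨ x3 = a + b − a·b on (0.0500, 0.3200) = 0.3540
  x4 ∨ x2 = a + b − a·b on (0.0500, 0.2000) = 0.2400
  (x4 ∨ x3) ∨ (x4 ∨ x2) = a + b − a·b on (0.3540, 0.2400) = 0.5090
  → value = 0.5090
Under Łukasiewicz:
  x4 ∨ x3 = min(1, a+b) on (0.05, 0.32) = 0.37
  x4 ∨ x2 = min(1, a+b) on (0.05, 0.20) = 0.25
  (x4 ∨ x3) ∨ (x4 ∨ x2) = min(1, a+b) on (0.37, 0.25) = 0.62
  → value = 0.6200
|0.5090 − 0.6200| = 0.111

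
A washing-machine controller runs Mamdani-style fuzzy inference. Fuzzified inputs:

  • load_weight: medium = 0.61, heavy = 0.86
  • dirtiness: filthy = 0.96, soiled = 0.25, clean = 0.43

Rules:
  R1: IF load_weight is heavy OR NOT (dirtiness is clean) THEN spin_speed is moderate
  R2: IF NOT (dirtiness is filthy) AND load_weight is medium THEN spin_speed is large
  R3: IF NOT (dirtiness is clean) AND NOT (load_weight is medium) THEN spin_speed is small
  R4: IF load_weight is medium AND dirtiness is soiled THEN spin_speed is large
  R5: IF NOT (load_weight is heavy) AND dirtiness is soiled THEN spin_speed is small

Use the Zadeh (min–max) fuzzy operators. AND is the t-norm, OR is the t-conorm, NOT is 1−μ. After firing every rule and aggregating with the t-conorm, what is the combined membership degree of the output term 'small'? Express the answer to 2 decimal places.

R1: heavy=0.86, ¬clean=1−0.43=0.57; OR[max(a, b)] → w = 0.86
R2: ¬filthy=1−0.96=0.04, medium=0.61; AND[min(a, b)] → w = 0.04
R3: ¬clean=1−0.43=0.57, ¬medium=1−0.61=0.39; AND[min(a, b)] → w = 0.39
R4: medium=0.61, soiled=0.25; AND[min(a, b)] → w = 0.25
R5: ¬heavy=1−0.86=0.14, soiled=0.25; AND[min(a, b)] → w = 0.14
Rules with consequent 'small': {R3, R5} → strengths 0.39, 0.14
Aggregate via t-conorm [max(a, b)]: 0.39

0.39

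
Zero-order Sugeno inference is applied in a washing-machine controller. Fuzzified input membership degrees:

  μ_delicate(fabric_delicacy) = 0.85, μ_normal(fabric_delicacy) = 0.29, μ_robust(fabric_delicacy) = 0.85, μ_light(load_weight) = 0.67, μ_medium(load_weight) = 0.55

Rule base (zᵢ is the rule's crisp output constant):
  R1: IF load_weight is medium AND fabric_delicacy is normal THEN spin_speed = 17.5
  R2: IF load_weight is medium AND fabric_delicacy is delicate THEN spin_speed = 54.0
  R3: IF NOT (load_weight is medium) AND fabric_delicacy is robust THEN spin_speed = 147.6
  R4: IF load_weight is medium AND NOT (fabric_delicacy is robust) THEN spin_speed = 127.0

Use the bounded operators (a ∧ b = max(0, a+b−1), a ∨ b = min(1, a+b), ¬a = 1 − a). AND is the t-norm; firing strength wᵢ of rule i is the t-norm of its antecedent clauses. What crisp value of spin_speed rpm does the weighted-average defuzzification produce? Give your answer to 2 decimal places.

94.11

R1 (z=17.5): medium=0.55, normal=0.29; AND[max(0, a+b−1)] → w = 0.00
R2 (z=54.0): medium=0.55, delicate=0.85; AND[max(0, a+b−1)] → w = 0.40
R3 (z=147.6): ¬medium=1−0.55=0.45, robust=0.85; AND[max(0, a+b−1)] → w = 0.30
R4 (z=127.0): medium=0.55, ¬robust=1−0.85=0.15; AND[max(0, a+b−1)] → w = 0.00
Weighted average = (0.00·17.5 + 0.40·54.0 + 0.30·147.6 + 0.00·127.0) / (0.00 + 0.40 + 0.30 + 0.00)
  = 65.8800 / 0.7000 = 94.11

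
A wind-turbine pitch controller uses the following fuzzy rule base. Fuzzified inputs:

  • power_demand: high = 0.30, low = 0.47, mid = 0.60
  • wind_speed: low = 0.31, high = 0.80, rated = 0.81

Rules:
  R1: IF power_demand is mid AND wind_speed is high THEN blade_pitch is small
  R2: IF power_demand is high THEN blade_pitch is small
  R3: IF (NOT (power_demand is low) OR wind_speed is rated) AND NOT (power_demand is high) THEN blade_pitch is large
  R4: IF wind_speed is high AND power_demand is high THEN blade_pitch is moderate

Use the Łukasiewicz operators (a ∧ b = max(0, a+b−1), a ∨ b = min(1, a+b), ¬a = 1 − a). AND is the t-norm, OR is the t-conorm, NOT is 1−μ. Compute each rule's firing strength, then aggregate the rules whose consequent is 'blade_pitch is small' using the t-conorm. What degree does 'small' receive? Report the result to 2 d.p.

0.70

R1: mid=0.60, high=0.80; AND[max(0, a+b−1)] → w = 0.40
R2: high=0.30 → w = 0.30
R3: (¬low=1−0.47=0.53 OR rated=0.81) = 1.00; AND[max(0, a+b−1)] with ¬high=1−0.30=0.70 → w = 0.70
R4: high=0.80, high=0.30; AND[max(0, a+b−1)] → w = 0.10
Rules with consequent 'small': {R1, R2} → strengths 0.40, 0.30
Aggregate via t-conorm [min(1, a+b)]: 0.70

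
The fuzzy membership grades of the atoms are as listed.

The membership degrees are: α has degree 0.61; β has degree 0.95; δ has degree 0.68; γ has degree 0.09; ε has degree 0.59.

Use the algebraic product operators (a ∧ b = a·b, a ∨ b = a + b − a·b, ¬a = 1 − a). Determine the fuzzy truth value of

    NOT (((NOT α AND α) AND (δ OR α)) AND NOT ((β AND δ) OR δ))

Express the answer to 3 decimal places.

0.976

NOT α = 1 − 0.6100 = 0.3900
NOT α AND α = a·b on (0.3900, 0.6100) = 0.2379
δ OR α = a + b − a·b on (0.6800, 0.6100) = 0.8752
(NOT α AND α) AND (δ OR α) = a·b on (0.2379, 0.8752) = 0.2082
β AND δ = a·b on (0.9500, 0.6800) = 0.6460
(β AND δ) OR δ = a + b − a·b on (0.6460, 0.6800) = 0.8867
NOT ((β AND δ) OR δ) = 1 − 0.8867 = 0.1133
((NOT α AND α) AND (δ OR α)) AND NOT ((β AND δ) OR δ) = a·b on (0.2082, 0.1133) = 0.0236
NOT (((NOT α AND α) AND (δ OR α)) AND NOT ((β AND δ) OR δ)) = 1 − 0.0236 = 0.9764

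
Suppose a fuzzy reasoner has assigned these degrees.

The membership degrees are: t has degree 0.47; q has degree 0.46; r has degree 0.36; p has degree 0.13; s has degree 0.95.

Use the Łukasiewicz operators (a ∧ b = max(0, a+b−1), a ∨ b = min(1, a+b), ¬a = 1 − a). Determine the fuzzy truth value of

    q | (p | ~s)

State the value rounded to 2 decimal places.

~s = 1 − 0.95 = 0.05
p | ~s = min(1, a+b) on (0.13, 0.05) = 0.18
q | (p | ~s) = min(1, a+b) on (0.46, 0.18) = 0.64

0.64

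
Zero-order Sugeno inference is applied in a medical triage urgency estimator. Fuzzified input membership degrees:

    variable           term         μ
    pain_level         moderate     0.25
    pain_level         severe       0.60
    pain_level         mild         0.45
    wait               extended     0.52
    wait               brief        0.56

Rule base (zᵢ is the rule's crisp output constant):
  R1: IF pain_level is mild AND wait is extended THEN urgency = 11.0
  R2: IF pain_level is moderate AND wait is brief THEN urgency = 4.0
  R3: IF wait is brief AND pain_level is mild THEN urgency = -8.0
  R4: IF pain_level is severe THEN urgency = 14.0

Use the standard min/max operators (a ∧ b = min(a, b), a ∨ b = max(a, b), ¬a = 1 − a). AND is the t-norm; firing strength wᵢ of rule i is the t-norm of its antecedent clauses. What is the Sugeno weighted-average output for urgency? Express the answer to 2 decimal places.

6.14

R1 (z=11.0): mild=0.45, extended=0.52; AND[min(a, b)] → w = 0.45
R2 (z=4.0): moderate=0.25, brief=0.56; AND[min(a, b)] → w = 0.25
R3 (z=-8.0): brief=0.56, mild=0.45; AND[min(a, b)] → w = 0.45
R4 (z=14.0): severe=0.60 → w = 0.60
Weighted average = (0.45·11.0 + 0.25·4.0 + 0.45·-8.0 + 0.60·14.0) / (0.45 + 0.25 + 0.45 + 0.60)
  = 10.7500 / 1.7500 = 6.14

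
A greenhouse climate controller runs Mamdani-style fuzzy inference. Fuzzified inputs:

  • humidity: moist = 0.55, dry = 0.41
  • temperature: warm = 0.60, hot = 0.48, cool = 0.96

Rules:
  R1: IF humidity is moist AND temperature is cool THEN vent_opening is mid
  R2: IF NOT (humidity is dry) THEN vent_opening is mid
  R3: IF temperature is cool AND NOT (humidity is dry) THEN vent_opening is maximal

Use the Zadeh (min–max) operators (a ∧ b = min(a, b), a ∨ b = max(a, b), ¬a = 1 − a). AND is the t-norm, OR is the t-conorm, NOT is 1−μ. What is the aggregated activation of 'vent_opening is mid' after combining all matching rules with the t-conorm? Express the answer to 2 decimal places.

0.59

R1: moist=0.55, cool=0.96; AND[min(a, b)] → w = 0.55
R2: ¬dry=1−0.41=0.59 → w = 0.59
R3: cool=0.96, ¬dry=1−0.41=0.59; AND[min(a, b)] → w = 0.59
Rules with consequent 'mid': {R1, R2} → strengths 0.55, 0.59
Aggregate via t-conorm [max(a, b)]: 0.59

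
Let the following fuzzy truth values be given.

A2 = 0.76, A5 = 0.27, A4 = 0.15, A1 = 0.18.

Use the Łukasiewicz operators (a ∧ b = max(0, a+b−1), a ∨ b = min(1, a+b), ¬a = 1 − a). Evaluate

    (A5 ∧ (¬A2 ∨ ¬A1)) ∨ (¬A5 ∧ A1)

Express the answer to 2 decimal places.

¬A2 = 1 − 0.76 = 0.24
¬A1 = 1 − 0.18 = 0.82
¬A2 ∨ ¬A1 = min(1, a+b) on (0.24, 0.82) = 1.00
A5 ∧ (¬A2 ∨ ¬A1) = max(0, a+b−1) on (0.27, 1.00) = 0.27
¬A5 = 1 − 0.27 = 0.73
¬A5 ∧ A1 = max(0, a+b−1) on (0.73, 0.18) = 0.00
(A5 ∧ (¬A2 ∨ ¬A1)) ∨ (¬A5 ∧ A1) = min(1, a+b) on (0.27, 0.00) = 0.27

0.27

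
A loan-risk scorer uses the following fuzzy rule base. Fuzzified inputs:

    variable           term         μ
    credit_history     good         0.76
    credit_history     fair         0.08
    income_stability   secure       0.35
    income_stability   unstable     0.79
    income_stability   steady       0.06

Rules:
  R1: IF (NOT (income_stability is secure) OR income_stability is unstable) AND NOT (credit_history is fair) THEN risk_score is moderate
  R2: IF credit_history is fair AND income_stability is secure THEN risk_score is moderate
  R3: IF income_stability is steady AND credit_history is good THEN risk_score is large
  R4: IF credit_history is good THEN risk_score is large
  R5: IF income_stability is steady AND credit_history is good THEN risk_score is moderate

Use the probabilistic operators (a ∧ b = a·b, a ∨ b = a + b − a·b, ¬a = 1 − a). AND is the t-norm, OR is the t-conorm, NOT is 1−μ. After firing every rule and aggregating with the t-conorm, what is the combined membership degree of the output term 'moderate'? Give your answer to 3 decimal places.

R1: (¬secure=1−0.35=0.65 OR unstable=0.79) = 0.9265; AND[a·b] with ¬fair=1−0.08=0.92 → w = 0.8524
R2: fair=0.08, secure=0.35; AND[a·b] → w = 0.0280
R3: steady=0.06, good=0.76; AND[a·b] → w = 0.0456
R4: good=0.76 → w = 0.7600
R5: steady=0.06, good=0.76; AND[a·b] → w = 0.0456
Rules with consequent 'moderate': {R1, R2, R5} → strengths 0.8524, 0.0280, 0.0456
Aggregate via t-conorm [a + b − a·b]: 0.8631

0.863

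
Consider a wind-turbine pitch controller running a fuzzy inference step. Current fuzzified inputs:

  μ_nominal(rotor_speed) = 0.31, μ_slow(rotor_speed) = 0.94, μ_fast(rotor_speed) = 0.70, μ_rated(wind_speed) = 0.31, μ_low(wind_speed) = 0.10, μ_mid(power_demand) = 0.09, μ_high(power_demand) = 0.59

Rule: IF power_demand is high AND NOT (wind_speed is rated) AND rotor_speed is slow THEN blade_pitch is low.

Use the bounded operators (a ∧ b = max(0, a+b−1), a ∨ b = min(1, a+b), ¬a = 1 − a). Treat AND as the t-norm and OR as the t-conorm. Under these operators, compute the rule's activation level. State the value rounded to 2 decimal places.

firing strength: high=0.59, ¬rated=1−0.31=0.69, slow=0.94; AND[max(0, a+b−1)] → w = 0.22

0.22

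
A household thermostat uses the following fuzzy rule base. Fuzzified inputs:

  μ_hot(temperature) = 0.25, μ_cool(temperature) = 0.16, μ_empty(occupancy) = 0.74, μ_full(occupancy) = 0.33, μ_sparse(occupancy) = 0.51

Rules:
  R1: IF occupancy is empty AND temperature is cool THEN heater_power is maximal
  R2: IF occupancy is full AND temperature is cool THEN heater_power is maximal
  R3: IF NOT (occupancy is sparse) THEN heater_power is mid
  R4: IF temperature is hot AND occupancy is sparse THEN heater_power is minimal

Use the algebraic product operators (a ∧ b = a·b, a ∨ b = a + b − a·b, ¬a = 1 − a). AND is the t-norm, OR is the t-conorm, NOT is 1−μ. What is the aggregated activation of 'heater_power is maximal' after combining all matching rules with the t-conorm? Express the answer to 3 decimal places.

R1: empty=0.74, cool=0.16; AND[a·b] → w = 0.1184
R2: full=0.33, cool=0.16; AND[a·b] → w = 0.0528
R3: ¬sparse=1−0.51=0.49 → w = 0.4900
R4: hot=0.25, sparse=0.51; AND[a·b] → w = 0.1275
Rules with consequent 'maximal': {R1, R2} → strengths 0.1184, 0.0528
Aggregate via t-conorm [a + b − a·b]: 0.1649

0.165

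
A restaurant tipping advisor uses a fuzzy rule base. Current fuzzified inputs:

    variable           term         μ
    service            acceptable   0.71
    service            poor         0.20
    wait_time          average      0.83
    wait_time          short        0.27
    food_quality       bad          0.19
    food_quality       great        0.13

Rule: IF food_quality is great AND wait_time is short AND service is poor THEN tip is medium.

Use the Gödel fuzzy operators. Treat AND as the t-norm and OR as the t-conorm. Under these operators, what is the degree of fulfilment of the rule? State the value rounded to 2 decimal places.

0.13

firing strength: great=0.13, short=0.27, poor=0.20; AND[min(a, b)] → w = 0.13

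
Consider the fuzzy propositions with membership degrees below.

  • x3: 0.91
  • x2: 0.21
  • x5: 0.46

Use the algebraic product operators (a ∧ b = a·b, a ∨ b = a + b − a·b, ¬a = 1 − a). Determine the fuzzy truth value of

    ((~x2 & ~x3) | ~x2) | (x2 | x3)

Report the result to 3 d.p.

~x2 = 1 − 0.2100 = 0.7900
~x3 = 1 − 0.9100 = 0.0900
~x2 & ~x3 = a·b on (0.7900, 0.0900) = 0.0711
~x2 = 1 − 0.2100 = 0.7900
(~x2 & ~x3) | ~x2 = a + b − a·b on (0.0711, 0.7900) = 0.8049
x2 | x3 = a + b − a·b on (0.2100, 0.9100) = 0.9289
((~x2 & ~x3) | ~x2) | (x2 | x3) = a + b − a·b on (0.8049, 0.9289) = 0.9861

0.986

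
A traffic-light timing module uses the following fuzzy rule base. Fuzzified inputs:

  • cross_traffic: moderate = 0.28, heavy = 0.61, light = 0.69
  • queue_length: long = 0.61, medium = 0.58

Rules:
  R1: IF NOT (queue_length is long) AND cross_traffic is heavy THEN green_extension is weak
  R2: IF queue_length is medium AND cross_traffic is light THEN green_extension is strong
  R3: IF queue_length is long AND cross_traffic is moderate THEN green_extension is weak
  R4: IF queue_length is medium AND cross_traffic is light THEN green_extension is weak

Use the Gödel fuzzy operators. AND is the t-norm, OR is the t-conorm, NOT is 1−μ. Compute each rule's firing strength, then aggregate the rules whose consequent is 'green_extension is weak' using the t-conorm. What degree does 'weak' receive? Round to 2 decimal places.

0.58

R1: ¬long=1−0.61=0.39, heavy=0.61; AND[min(a, b)] → w = 0.39
R2: medium=0.58, light=0.69; AND[min(a, b)] → w = 0.58
R3: long=0.61, moderate=0.28; AND[min(a, b)] → w = 0.28
R4: medium=0.58, light=0.69; AND[min(a, b)] → w = 0.58
Rules with consequent 'weak': {R1, R3, R4} → strengths 0.39, 0.28, 0.58
Aggregate via t-conorm [max(a, b)]: 0.58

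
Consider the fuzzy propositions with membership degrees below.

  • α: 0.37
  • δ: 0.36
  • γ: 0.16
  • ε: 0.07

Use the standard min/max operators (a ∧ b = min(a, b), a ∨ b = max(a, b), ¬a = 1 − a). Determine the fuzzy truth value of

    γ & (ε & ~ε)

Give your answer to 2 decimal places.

0.07

~ε = 1 − 0.07 = 0.93
ε & ~ε = min(a, b) on (0.07, 0.93) = 0.07
γ & (ε & ~ε) = min(a, b) on (0.16, 0.07) = 0.07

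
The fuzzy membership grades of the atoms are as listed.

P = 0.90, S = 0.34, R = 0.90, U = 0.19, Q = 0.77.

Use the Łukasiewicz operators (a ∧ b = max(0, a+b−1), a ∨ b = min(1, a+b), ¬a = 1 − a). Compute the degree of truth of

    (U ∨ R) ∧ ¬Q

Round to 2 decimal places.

0.23

U ∨ R = min(1, a+b) on (0.19, 0.90) = 1.00
¬Q = 1 − 0.77 = 0.23
(U ∨ R) ∧ ¬Q = max(0, a+b−1) on (1.00, 0.23) = 0.23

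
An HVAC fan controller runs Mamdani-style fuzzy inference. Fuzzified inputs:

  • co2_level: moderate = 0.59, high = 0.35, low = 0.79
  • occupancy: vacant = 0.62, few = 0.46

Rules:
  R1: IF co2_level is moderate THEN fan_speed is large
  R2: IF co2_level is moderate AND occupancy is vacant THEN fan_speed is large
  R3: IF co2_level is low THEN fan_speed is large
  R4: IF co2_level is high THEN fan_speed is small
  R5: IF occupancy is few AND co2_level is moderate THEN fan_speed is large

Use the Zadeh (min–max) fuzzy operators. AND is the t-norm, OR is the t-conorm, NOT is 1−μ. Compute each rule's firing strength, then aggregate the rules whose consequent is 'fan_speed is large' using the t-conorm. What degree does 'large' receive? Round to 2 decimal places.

0.79

R1: moderate=0.59 → w = 0.59
R2: moderate=0.59, vacant=0.62; AND[min(a, b)] → w = 0.59
R3: low=0.79 → w = 0.79
R4: high=0.35 → w = 0.35
R5: few=0.46, moderate=0.59; AND[min(a, b)] → w = 0.46
Rules with consequent 'large': {R1, R2, R3, R5} → strengths 0.59, 0.59, 0.79, 0.46
Aggregate via t-conorm [max(a, b)]: 0.79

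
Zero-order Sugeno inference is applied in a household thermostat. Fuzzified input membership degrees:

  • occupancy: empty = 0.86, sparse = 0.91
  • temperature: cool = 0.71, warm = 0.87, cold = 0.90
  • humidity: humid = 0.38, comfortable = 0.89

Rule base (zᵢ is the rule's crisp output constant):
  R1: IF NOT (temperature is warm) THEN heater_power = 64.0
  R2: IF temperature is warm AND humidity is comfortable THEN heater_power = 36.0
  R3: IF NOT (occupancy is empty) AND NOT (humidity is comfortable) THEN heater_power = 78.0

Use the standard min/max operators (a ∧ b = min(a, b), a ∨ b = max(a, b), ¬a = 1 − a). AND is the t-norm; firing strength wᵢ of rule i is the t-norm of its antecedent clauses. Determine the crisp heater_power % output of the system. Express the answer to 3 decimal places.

43.441

R1 (z=64.0): ¬warm=1−0.87=0.13 → w = 0.13
R2 (z=36.0): warm=0.87, comfortable=0.89; AND[min(a, b)] → w = 0.87
R3 (z=78.0): ¬empty=1−0.86=0.14, ¬comfortable=1−0.89=0.11; AND[min(a, b)] → w = 0.11
Weighted average = (0.13·64.0 + 0.87·36.0 + 0.11·78.0) / (0.13 + 0.87 + 0.11)
  = 48.2200 / 1.1100 = 43.441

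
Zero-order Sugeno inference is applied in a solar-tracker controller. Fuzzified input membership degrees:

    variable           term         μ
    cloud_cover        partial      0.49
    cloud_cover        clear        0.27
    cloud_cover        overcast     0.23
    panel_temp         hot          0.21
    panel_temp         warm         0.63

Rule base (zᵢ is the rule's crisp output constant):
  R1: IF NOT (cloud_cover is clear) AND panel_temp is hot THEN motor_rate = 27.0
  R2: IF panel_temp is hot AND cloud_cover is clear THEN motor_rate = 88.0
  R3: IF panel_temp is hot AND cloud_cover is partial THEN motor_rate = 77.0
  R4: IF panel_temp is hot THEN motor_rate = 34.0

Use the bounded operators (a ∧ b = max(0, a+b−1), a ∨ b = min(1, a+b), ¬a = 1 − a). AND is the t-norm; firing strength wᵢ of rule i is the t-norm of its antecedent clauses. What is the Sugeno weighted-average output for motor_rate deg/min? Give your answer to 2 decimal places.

34.00

R1 (z=27.0): ¬clear=1−0.27=0.73, hot=0.21; AND[max(0, a+b−1)] → w = 0.00
R2 (z=88.0): hot=0.21, clear=0.27; AND[max(0, a+b−1)] → w = 0.00
R3 (z=77.0): hot=0.21, partial=0.49; AND[max(0, a+b−1)] → w = 0.00
R4 (z=34.0): hot=0.21 → w = 0.21
Weighted average = (0.00·27.0 + 0.00·88.0 + 0.00·77.0 + 0.21·34.0) / (0.00 + 0.00 + 0.00 + 0.21)
  = 7.1400 / 0.2100 = 34.00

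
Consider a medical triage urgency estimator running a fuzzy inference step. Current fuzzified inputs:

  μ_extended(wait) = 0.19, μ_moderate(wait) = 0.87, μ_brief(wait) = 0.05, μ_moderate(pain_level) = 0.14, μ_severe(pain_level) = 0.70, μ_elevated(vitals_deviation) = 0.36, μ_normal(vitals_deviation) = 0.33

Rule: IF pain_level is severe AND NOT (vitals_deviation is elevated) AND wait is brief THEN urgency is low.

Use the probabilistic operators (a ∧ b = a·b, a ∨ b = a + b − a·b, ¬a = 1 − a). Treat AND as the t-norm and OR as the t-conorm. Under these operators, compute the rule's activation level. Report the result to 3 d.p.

0.022

firing strength: severe=0.70, ¬elevated=1−0.36=0.64, brief=0.05; AND[a·b] → w = 0.0224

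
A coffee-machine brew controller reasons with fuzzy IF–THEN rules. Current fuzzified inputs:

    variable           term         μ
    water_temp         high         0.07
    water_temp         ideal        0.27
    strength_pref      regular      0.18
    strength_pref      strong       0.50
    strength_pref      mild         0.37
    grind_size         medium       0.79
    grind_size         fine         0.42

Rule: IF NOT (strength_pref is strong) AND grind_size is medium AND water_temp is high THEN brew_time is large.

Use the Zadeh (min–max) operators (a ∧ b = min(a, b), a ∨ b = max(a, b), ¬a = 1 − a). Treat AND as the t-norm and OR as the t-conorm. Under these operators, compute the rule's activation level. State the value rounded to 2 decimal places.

firing strength: ¬strong=1−0.50=0.50, medium=0.79, high=0.07; AND[min(a, b)] → w = 0.07

0.07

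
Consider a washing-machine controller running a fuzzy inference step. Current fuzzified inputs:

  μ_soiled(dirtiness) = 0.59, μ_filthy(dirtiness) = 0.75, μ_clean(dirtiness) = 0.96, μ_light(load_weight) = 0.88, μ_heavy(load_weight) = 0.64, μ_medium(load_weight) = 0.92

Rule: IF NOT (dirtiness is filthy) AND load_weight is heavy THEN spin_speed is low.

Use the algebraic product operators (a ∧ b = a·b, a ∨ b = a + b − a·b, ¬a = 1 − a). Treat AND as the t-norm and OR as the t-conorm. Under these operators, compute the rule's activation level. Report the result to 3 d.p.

firing strength: ¬filthy=1−0.75=0.25, heavy=0.64; AND[a·b] → w = 0.1600

0.160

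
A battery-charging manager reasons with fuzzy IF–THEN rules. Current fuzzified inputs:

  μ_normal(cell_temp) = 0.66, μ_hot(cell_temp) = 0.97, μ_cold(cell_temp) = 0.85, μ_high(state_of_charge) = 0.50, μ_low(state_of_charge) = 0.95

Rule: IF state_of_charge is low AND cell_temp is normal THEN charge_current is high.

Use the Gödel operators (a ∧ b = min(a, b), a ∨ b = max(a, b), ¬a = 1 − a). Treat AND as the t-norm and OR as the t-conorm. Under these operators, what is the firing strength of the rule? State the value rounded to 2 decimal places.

0.66

firing strength: low=0.95, normal=0.66; AND[min(a, b)] → w = 0.66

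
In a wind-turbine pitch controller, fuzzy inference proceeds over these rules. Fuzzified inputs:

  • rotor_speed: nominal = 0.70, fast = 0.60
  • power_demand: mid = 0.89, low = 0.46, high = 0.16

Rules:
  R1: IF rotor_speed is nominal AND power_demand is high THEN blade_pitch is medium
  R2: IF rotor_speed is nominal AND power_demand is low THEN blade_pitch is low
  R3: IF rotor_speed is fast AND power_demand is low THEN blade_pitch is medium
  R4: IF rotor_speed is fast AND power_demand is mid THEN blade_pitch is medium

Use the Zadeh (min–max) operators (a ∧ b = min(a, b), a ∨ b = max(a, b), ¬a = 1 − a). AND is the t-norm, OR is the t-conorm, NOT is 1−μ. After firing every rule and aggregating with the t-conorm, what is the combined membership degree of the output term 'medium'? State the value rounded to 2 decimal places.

0.60

R1: nominal=0.70, high=0.16; AND[min(a, b)] → w = 0.16
R2: nominal=0.70, low=0.46; AND[min(a, b)] → w = 0.46
R3: fast=0.60, low=0.46; AND[min(a, b)] → w = 0.46
R4: fast=0.60, mid=0.89; AND[min(a, b)] → w = 0.60
Rules with consequent 'medium': {R1, R3, R4} → strengths 0.16, 0.46, 0.60
Aggregate via t-conorm [max(a, b)]: 0.60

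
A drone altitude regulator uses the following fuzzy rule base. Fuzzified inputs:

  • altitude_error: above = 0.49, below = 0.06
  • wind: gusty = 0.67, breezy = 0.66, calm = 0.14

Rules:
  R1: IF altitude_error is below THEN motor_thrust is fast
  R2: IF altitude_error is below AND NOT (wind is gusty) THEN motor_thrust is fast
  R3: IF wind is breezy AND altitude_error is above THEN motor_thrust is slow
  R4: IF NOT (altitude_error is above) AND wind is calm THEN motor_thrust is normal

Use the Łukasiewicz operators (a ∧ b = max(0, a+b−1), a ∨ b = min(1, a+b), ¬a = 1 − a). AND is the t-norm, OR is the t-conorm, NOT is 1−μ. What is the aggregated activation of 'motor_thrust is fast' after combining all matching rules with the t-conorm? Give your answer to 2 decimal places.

R1: below=0.06 → w = 0.06
R2: below=0.06, ¬gusty=1−0.67=0.33; AND[max(0, a+b−1)] → w = 0.00
R3: breezy=0.66, above=0.49; AND[max(0, a+b−1)] → w = 0.15
R4: ¬above=1−0.49=0.51, calm=0.14; AND[max(0, a+b−1)] → w = 0.00
Rules with consequent 'fast': {R1, R2} → strengths 0.06, 0.00
Aggregate via t-conorm [min(1, a+b)]: 0.06

0.06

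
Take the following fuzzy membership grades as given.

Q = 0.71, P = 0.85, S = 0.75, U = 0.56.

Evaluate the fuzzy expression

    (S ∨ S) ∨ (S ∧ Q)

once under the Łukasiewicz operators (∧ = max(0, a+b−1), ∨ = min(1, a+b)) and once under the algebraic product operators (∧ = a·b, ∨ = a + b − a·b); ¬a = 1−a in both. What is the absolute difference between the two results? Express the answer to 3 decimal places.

0.029

Under Łukasiewicz:
  S ∨ S = min(1, a+b) on (0.75, 0.75) = 1.00
  S ∧ Q = max(0, a+b−1) on (0.75, 0.71) = 0.46
  (S ∨ S) ∨ (S ∧ Q) = min(1, a+b) on (1.00, 0.46) = 1.00
  → value = 1.0000
Under algebraic product:
  S ∨ S = a + b − a·b on (0.7500, 0.7500) = 0.9375
  S ∧ Q = a·b on (0.7500, 0.7100) = 0.5325
  (S ∨ S) ∨ (S ∧ Q) = a + b − a·b on (0.9375, 0.5325) = 0.9708
  → value = 0.9708
|1.0000 − 0.9708| = 0.029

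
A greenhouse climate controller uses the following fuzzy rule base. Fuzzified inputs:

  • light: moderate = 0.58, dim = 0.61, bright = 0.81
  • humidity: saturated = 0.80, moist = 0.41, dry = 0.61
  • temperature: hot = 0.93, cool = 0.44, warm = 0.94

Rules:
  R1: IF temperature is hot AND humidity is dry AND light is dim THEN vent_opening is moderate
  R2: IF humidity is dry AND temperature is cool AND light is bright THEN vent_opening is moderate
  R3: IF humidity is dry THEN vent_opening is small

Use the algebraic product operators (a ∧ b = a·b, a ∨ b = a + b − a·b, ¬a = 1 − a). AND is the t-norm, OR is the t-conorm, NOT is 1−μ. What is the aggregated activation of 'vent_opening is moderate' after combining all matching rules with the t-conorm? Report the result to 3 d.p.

0.488

R1: hot=0.93, dry=0.61, dim=0.61; AND[a·b] → w = 0.3461
R2: dry=0.61, cool=0.44, bright=0.81; AND[a·b] → w = 0.2174
R3: dry=0.61 → w = 0.6100
Rules with consequent 'moderate': {R1, R2} → strengths 0.3461, 0.2174
Aggregate via t-conorm [a + b − a·b]: 0.4882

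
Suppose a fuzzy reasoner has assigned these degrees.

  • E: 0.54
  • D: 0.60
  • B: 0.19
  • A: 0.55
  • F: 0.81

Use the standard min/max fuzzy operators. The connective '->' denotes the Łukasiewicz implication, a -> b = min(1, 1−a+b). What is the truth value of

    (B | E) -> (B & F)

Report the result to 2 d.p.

0.65

B | E = max(a, b) on (0.19, 0.54) = 0.54
B & F = min(a, b) on (0.19, 0.81) = 0.19
(B | E) -> (B & F)  [Łukasiewicz: min(1, 1−a+b)] with a=0.54, b=0.19 → 0.65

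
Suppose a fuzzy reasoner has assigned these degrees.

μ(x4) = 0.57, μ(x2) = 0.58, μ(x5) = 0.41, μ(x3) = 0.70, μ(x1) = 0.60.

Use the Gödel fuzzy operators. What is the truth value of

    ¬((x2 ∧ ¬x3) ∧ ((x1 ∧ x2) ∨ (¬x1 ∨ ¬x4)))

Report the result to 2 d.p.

0.70

¬x3 = 1 − 0.70 = 0.30
x2 ∧ ¬x3 = min(a, b) on (0.58, 0.30) = 0.30
x1 ∧ x2 = min(a, b) on (0.60, 0.58) = 0.58
¬x1 = 1 − 0.60 = 0.40
¬x4 = 1 − 0.57 = 0.43
¬x1 ∨ ¬x4 = max(a, b) on (0.40, 0.43) = 0.43
(x1 ∧ x2) ∨ (¬x1 ∨ ¬x4) = max(a, b) on (0.58, 0.43) = 0.58
(x2 ∧ ¬x3) ∧ ((x1 ∧ x2) ∨ (¬x1 ∨ ¬x4)) = min(a, b) on (0.30, 0.58) = 0.30
¬((x2 ∧ ¬x3) ∧ ((x1 ∧ x2) ∨ (¬x1 ∨ ¬x4))) = 1 − 0.30 = 0.70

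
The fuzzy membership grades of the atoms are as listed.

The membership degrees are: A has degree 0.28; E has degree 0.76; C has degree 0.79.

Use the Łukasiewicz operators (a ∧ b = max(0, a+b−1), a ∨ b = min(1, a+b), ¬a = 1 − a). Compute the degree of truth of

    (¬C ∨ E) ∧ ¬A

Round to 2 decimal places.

¬C = 1 − 0.79 = 0.21
¬C ∨ E = min(1, a+b) on (0.21, 0.76) = 0.97
¬A = 1 − 0.28 = 0.72
(¬C ∨ E) ∧ ¬A = max(0, a+b−1) on (0.97, 0.72) = 0.69

0.69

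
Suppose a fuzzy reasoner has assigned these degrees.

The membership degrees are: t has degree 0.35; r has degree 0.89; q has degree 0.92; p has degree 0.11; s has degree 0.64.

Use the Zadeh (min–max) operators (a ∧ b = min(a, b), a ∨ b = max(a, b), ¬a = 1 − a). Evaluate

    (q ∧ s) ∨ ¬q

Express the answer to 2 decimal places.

0.64

q ∧ s = min(a, b) on (0.92, 0.64) = 0.64
¬q = 1 − 0.92 = 0.08
(q ∧ s) ∨ ¬q = max(a, b) on (0.64, 0.08) = 0.64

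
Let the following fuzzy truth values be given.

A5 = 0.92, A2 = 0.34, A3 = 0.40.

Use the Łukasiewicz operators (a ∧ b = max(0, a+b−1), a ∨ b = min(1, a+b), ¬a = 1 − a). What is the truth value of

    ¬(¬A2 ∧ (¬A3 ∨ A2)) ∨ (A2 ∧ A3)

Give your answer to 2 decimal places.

¬A2 = 1 − 0.34 = 0.66
¬A3 = 1 − 0.40 = 0.60
¬A3 ∨ A2 = min(1, a+b) on (0.60, 0.34) = 0.94
¬A2 ∧ (¬A3 ∨ A2) = max(0, a+b−1) on (0.66, 0.94) = 0.60
¬(¬A2 ∧ (¬A3 ∨ A2)) = 1 − 0.60 = 0.40
A2 ∧ A3 = max(0, a+b−1) on (0.34, 0.40) = 0.00
¬(¬A2 ∧ (¬A3 ∨ A2)) ∨ (A2 ∧ A3) = min(1, a+b) on (0.40, 0.00) = 0.40

0.40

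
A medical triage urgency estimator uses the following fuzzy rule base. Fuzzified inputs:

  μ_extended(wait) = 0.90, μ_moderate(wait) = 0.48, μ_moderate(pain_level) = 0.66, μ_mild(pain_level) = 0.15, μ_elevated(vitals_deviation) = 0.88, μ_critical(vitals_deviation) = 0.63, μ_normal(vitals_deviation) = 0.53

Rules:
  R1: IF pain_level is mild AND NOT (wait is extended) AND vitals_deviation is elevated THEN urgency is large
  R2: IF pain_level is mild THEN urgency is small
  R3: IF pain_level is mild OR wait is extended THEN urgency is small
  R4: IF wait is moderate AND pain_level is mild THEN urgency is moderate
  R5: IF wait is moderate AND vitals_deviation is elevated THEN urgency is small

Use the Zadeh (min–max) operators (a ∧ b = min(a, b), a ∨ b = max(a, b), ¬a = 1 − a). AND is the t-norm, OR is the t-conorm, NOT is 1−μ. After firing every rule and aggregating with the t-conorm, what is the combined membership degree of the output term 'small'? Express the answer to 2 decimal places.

0.90

R1: mild=0.15, ¬extended=1−0.90=0.10, elevated=0.88; AND[min(a, b)] → w = 0.10
R2: mild=0.15 → w = 0.15
R3: mild=0.15, extended=0.90; OR[max(a, b)] → w = 0.90
R4: moderate=0.48, mild=0.15; AND[min(a, b)] → w = 0.15
R5: moderate=0.48, elevated=0.88; AND[min(a, b)] → w = 0.48
Rules with consequent 'small': {R2, R3, R5} → strengths 0.15, 0.90, 0.48
Aggregate via t-conorm [max(a, b)]: 0.90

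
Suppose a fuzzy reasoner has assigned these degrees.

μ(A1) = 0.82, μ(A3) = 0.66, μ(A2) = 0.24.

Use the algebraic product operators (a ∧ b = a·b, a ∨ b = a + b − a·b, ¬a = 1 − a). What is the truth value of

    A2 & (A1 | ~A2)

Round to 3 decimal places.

~A2 = 1 − 0.2400 = 0.7600
A1 | ~A2 = a + b − a·b on (0.8200, 0.7600) = 0.9568
A2 & (A1 | ~A2) = a·b on (0.2400, 0.9568) = 0.2296

0.230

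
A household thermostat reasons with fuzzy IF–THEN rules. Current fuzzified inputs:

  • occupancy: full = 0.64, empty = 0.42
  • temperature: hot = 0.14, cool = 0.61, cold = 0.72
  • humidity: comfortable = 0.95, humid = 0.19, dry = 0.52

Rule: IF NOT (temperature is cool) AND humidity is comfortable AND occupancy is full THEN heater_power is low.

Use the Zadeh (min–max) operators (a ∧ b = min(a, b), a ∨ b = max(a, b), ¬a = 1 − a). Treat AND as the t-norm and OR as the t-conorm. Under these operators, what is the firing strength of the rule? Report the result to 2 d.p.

0.39

firing strength: ¬cool=1−0.61=0.39, comfortable=0.95, full=0.64; AND[min(a, b)] → w = 0.39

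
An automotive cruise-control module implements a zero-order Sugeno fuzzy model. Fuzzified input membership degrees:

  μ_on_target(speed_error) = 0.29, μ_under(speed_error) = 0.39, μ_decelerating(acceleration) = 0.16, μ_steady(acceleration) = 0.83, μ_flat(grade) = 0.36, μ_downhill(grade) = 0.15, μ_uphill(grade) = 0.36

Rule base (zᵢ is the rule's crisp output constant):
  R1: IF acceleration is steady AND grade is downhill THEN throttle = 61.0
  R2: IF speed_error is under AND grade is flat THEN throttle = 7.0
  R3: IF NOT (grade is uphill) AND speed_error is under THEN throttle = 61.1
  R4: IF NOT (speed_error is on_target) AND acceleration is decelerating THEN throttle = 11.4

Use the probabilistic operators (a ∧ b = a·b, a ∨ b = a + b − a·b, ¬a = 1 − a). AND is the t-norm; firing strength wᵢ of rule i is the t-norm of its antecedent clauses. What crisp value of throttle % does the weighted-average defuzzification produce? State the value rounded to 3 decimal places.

R1 (z=61.0): steady=0.83, downhill=0.15; AND[a·b] → w = 0.1245
R2 (z=7.0): under=0.39, flat=0.36; AND[a·b] → w = 0.1404
R3 (z=61.1): ¬uphill=1−0.36=0.64, under=0.39; AND[a·b] → w = 0.2496
R4 (z=11.4): ¬on_target=1−0.29=0.71, decelerating=0.16; AND[a·b] → w = 0.1136
Weighted average = (0.1245·61.0 + 0.1404·7.0 + 0.2496·61.1 + 0.1136·11.4) / (0.1245 + 0.1404 + 0.2496 + 0.1136)
  = 25.1229 / 0.6281 = 39.998

39.998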